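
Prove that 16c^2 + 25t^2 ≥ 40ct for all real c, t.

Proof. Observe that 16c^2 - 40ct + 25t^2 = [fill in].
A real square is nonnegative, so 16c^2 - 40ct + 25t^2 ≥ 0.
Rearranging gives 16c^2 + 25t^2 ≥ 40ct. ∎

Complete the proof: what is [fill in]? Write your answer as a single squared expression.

16c^2 - 40ct + 25t^2 is a perfect-square trinomial: the outer terms are (4c)^2 and (5t)^2, and the cross term is -2·4c·5t.
So 16c^2 - 40ct + 25t^2 = (4c - 5t)^2 ≥ 0.

(4c - 5t)^2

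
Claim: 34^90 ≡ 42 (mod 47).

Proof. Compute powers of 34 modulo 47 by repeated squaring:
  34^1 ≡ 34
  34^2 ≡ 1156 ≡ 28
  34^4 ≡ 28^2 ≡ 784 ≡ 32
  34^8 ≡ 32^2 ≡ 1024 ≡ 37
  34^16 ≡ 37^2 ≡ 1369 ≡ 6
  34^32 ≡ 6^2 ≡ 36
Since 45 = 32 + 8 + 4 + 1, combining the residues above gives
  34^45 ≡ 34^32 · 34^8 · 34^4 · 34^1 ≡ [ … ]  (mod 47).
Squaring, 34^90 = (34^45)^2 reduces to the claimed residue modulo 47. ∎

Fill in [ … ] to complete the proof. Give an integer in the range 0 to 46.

18

34^32 · 34^8 · 34^4 · 34^1 ≡ 36 · 37 · 32 · 34 = 1449216.
1449216 mod 47 = 18, so 34^45 ≡ 18 (mod 47).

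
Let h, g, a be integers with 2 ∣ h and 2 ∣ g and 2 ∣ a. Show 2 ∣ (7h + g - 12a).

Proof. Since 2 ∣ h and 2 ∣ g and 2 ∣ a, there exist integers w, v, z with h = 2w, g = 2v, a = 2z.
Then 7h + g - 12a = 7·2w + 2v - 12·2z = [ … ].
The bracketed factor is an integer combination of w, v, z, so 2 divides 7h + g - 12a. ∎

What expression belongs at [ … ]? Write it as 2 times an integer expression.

Each term has a factor of 2: 7·2w + 2v - 12·2z = 2·(v + 7w - 12z).
Since v + 7w - 12z is an integer, 2 ∣ (7h + g - 12a).

2(v + 7w - 12z)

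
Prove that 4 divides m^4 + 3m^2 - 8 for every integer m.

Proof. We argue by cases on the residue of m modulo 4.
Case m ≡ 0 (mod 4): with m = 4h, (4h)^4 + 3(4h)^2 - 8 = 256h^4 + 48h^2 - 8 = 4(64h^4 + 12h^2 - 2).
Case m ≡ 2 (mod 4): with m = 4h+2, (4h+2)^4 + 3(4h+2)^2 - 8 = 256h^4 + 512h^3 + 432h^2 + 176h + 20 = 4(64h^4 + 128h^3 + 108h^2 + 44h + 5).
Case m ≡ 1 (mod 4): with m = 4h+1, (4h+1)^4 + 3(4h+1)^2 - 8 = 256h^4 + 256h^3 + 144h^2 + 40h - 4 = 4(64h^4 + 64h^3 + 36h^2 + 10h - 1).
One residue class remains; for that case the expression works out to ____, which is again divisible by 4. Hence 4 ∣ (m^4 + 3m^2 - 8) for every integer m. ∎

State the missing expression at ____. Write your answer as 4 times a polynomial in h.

The residues treated are {0, 2, 1}, so the missing case is m ≡ 3 (mod 4); write m = 4h+3.
Then (4h+3)^4 + 3(4h+3)^2 - 8 = 256h^4 + 768h^3 + 912h^2 + 504h + 100 = 4(64h^4 + 192h^3 + 228h^2 + 126h + 25).

4(64h^4 + 192h^3 + 228h^2 + 126h + 25)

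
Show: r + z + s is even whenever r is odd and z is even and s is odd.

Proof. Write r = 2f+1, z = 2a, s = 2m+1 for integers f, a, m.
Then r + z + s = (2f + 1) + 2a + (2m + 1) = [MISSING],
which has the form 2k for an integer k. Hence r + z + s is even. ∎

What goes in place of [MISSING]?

(2f + 1) + 2a + (2m + 1) = 2a + 2f + 2m + 2
= 2(a + f + m + 1).
Since a + f + m + 1 is an integer, the sum is of the form 2k for an integer k.

2(a + f + m + 1)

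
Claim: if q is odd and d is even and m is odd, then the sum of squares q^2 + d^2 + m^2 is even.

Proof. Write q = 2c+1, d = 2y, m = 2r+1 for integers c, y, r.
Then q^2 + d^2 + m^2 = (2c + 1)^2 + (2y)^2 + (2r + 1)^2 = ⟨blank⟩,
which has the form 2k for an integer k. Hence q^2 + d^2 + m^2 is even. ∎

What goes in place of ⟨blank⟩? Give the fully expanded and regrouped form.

2(2c^2 + 2c + 2r^2 + 2r + 2y^2 + 1)

(2c + 1)^2 + (2y)^2 + (2r + 1)^2 = 4c^2 + 4c + 4r^2 + 4r + 4y^2 + 2
= 2(2c^2 + 2c + 2r^2 + 2r + 2y^2 + 1).
Since 2c^2 + 2c + 2r^2 + 2r + 2y^2 + 1 is an integer, the sum of squares is of the form 2k for an integer k.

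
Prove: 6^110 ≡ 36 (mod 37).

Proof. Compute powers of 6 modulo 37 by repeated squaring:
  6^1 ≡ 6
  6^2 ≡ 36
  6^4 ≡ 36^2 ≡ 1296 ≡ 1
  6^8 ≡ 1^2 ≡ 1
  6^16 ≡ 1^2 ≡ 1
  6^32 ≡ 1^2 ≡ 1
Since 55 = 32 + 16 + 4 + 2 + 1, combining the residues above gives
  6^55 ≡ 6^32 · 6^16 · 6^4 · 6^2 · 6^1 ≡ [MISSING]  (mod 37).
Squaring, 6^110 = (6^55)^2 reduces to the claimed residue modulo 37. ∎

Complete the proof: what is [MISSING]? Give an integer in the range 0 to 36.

31

Multiply the listed residues: 1 · 1 · 1 · 36 · 6 = 1 → 1 → 36 → 216.
Reducing modulo 37: 216 = 5·37 + 31, so 6^55 ≡ 31.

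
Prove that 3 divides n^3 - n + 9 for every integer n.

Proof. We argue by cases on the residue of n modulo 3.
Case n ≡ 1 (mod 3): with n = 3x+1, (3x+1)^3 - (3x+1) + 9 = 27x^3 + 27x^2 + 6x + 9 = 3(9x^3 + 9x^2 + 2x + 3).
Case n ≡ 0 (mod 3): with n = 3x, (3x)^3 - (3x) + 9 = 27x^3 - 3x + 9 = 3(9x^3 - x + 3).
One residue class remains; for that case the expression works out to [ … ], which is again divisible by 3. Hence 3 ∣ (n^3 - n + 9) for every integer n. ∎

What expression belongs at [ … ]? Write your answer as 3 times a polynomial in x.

3(9x^3 + 18x^2 + 11x + 5)

Only n ≡ 2 (mod 3) is unaccounted for. Put n = 3x+2:
(3x+2)^3 - (3x+2) + 9 expands to 27x^3 + 54x^2 + 33x + 15,
and factoring out 3 leaves 3(9x^3 + 18x^2 + 11x + 5).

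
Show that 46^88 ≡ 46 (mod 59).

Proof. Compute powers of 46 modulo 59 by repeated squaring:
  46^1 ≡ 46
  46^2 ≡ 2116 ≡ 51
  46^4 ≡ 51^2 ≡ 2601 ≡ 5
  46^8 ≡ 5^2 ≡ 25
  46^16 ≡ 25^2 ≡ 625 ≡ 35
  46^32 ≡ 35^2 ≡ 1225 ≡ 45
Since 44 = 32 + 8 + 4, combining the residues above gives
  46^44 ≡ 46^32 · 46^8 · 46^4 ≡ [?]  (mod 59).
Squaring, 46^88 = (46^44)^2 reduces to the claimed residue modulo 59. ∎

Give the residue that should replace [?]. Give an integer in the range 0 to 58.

Multiply the listed residues: 45 · 25 · 5 = 1125 → 5625.
Reducing modulo 59: 5625 = 95·59 + 20, so 46^44 ≡ 20.

20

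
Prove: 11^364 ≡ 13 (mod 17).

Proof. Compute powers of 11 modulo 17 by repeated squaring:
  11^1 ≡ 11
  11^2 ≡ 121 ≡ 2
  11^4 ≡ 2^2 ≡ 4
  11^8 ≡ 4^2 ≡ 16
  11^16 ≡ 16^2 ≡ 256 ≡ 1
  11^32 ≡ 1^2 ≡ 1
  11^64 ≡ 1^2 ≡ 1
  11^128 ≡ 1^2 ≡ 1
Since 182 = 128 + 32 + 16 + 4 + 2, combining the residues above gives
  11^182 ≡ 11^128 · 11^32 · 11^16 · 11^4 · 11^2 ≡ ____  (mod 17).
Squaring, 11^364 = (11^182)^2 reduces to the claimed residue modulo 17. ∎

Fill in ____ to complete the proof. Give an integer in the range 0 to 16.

8

Multiply the listed residues: 1 · 1 · 1 · 4 · 2 = 1 → 1 → 4 → 8.
Reducing modulo 17: 8 = 0·17 + 8, so 11^182 ≡ 8.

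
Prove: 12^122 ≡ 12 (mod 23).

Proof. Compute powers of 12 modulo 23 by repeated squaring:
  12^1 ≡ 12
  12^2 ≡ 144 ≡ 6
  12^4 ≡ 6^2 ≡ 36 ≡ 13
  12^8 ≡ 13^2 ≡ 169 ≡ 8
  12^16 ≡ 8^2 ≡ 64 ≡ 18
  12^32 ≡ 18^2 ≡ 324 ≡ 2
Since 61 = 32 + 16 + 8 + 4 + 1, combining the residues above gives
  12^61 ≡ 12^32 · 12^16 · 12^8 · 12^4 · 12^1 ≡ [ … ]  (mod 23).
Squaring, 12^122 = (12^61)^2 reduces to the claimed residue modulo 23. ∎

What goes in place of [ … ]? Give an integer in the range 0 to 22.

Multiply the listed residues: 2 · 18 · 8 · 13 · 12 = 36 → 288 → 3744 → 44928.
Reducing modulo 23: 44928 = 1953·23 + 9, so 12^61 ≡ 9.

9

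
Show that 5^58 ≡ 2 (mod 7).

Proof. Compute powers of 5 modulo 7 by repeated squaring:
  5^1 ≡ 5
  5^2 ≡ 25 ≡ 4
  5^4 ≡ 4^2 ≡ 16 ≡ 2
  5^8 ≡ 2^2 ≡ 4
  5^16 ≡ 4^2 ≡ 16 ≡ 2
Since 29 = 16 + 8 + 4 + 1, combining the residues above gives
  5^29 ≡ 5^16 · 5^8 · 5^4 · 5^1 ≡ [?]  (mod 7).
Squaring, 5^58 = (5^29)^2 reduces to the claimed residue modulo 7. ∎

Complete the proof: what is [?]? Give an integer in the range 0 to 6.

Multiply the listed residues: 2 · 4 · 2 · 5 = 8 → 16 → 80.
Reducing modulo 7: 80 = 11·7 + 3, so 5^29 ≡ 3.

3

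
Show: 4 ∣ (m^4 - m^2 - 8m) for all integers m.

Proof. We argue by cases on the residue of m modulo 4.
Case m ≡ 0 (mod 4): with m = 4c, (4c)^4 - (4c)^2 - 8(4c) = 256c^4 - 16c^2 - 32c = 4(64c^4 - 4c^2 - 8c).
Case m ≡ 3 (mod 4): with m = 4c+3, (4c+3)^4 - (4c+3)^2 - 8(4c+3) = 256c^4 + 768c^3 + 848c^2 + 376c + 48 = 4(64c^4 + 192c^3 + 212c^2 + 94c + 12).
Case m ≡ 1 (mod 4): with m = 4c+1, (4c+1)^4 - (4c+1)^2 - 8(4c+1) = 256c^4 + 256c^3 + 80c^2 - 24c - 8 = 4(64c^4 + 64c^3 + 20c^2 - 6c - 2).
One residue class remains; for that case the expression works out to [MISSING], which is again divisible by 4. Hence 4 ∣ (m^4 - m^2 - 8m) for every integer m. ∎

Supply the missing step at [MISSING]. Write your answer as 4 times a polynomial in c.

The residues treated are {0, 3, 1}, so the missing case is m ≡ 2 (mod 4); write m = 4c+2.
Then (4c+2)^4 - (4c+2)^2 - 8(4c+2) = 256c^4 + 512c^3 + 368c^2 + 80c - 4 = 4(64c^4 + 128c^3 + 92c^2 + 20c - 1).

4(64c^4 + 128c^3 + 92c^2 + 20c - 1)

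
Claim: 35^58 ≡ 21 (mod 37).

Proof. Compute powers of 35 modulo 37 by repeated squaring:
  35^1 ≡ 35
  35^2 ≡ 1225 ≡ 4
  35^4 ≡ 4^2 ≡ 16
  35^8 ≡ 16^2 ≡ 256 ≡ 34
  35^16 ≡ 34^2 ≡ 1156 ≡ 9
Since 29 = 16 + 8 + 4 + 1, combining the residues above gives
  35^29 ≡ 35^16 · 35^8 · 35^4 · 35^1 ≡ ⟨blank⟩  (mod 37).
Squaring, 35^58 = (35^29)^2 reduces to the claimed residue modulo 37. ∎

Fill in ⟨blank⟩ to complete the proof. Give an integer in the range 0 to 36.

13

Multiply the listed residues: 9 · 34 · 16 · 35 = 306 → 4896 → 171360.
Reducing modulo 37: 171360 = 4631·37 + 13, so 35^29 ≡ 13.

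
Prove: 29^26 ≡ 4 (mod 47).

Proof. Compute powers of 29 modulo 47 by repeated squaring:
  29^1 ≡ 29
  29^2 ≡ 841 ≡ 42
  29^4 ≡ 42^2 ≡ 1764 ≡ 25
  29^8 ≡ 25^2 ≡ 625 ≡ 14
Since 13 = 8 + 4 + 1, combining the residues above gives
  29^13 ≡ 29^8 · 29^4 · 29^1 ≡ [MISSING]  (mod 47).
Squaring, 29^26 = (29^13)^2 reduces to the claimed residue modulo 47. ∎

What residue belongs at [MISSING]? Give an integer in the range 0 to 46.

45

Multiply the listed residues: 14 · 25 · 29 = 350 → 10150.
Reducing modulo 47: 10150 = 215·47 + 45, so 29^13 ≡ 45.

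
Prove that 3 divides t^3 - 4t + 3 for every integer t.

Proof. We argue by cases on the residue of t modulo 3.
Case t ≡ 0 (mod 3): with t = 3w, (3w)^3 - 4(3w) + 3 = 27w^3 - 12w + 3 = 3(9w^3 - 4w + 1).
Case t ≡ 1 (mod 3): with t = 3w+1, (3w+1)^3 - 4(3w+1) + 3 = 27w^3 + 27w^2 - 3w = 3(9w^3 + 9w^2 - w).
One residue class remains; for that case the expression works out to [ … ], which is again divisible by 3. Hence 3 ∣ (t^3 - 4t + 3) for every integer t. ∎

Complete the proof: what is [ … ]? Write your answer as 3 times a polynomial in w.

3(9w^3 + 18w^2 + 8w + 1)

Only t ≡ 2 (mod 3) is unaccounted for. Put t = 3w+2:
(3w+2)^3 - 4(3w+2) + 3 expands to 27w^3 + 54w^2 + 24w + 3,
and factoring out 3 leaves 3(9w^3 + 18w^2 + 8w + 1).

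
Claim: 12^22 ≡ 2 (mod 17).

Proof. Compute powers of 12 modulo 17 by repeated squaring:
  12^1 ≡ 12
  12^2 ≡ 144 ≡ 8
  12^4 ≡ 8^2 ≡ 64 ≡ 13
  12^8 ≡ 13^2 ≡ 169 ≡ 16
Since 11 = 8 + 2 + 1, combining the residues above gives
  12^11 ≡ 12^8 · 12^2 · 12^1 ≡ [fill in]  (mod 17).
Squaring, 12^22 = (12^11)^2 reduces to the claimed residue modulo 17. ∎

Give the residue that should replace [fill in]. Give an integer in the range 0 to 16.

12^8 · 12^2 · 12^1 ≡ 16 · 8 · 12 = 1536.
1536 mod 17 = 6, so 12^11 ≡ 6 (mod 17).

6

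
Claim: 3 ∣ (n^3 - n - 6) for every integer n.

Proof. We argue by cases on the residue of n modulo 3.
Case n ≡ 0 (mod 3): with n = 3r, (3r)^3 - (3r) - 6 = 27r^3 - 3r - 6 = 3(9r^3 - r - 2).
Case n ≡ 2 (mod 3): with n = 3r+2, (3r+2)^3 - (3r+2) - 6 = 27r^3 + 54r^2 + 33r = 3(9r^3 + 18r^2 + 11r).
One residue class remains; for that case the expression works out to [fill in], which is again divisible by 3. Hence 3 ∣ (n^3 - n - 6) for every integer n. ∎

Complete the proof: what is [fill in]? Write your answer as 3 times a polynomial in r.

Only n ≡ 1 (mod 3) is unaccounted for. Put n = 3r+1:
(3r+1)^3 - (3r+1) - 6 expands to 27r^3 + 27r^2 + 6r - 6,
and factoring out 3 leaves 3(9r^3 + 9r^2 + 2r - 2).

3(9r^3 + 9r^2 + 2r - 2)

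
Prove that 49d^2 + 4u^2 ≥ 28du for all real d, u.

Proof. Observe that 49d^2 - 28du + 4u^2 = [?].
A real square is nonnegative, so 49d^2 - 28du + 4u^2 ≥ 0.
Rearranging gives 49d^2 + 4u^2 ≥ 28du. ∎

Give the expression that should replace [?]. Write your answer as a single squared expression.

(7d - 2u)^2

49d^2 - 28du + 4u^2 is a perfect-square trinomial: the outer terms are (7d)^2 and (2u)^2, and the cross term is -2·7d·2u.
So 49d^2 - 28du + 4u^2 = (7d - 2u)^2 ≥ 0.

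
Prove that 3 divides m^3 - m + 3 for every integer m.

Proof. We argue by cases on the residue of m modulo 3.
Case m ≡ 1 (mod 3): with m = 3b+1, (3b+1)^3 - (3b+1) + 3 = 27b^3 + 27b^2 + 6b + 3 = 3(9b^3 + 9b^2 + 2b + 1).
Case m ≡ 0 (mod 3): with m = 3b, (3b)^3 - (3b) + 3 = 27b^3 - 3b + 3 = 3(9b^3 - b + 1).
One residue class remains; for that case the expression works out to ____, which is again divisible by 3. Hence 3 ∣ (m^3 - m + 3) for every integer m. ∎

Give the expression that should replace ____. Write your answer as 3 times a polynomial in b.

The residues treated are {1, 0}, so the missing case is m ≡ 2 (mod 3); write m = 3b+2.
Then (3b+2)^3 - (3b+2) + 3 = 27b^3 + 54b^2 + 33b + 9 = 3(9b^3 + 18b^2 + 11b + 3).

3(9b^3 + 18b^2 + 11b + 3)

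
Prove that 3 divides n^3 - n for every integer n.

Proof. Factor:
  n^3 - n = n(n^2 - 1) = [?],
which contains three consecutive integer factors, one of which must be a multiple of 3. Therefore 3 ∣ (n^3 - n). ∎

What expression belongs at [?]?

n(n^2 - 1) = n(n - 1)(n + 1) = (n - 1)n(n + 1).
These three factors are consecutive integers, so their product is divisible by 3.

(n - 1)n(n + 1)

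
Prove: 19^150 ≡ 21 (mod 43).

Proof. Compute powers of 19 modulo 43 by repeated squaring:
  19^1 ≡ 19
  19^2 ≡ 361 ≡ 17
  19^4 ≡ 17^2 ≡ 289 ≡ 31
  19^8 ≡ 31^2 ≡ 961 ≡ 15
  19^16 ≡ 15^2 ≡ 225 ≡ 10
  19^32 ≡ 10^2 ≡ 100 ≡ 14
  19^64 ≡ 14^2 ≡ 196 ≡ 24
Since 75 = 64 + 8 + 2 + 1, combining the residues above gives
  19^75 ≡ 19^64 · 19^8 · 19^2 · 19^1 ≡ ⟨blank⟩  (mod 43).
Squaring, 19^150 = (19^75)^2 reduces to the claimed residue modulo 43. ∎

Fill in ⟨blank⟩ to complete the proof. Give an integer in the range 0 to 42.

8

19^64 · 19^8 · 19^2 · 19^1 ≡ 24 · 15 · 17 · 19 = 116280.
116280 mod 43 = 8, so 19^75 ≡ 8 (mod 43).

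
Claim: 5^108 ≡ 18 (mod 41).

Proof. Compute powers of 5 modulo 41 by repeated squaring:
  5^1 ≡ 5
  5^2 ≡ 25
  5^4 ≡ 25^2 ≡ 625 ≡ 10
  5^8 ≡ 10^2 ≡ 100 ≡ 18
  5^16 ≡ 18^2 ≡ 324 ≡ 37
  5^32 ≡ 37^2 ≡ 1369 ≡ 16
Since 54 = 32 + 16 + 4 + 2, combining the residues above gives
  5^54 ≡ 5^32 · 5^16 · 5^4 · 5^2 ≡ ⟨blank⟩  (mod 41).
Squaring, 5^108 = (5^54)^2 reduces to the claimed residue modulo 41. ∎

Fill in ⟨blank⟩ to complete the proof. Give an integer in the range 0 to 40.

Multiply the listed residues: 16 · 37 · 10 · 25 = 592 → 5920 → 148000.
Reducing modulo 41: 148000 = 3609·41 + 31, so 5^54 ≡ 31.

31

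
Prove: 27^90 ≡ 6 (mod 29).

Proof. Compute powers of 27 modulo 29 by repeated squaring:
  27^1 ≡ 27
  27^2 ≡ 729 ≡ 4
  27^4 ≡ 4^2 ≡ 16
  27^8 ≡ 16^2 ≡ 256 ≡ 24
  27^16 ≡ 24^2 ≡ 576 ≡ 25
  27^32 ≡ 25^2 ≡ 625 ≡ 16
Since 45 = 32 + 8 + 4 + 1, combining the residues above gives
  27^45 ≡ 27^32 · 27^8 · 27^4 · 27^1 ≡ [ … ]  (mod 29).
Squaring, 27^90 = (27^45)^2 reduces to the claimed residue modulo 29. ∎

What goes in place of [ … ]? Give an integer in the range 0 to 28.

8

27^32 · 27^8 · 27^4 · 27^1 ≡ 16 · 24 · 16 · 27 = 165888.
165888 mod 29 = 8, so 27^45 ≡ 8 (mod 29).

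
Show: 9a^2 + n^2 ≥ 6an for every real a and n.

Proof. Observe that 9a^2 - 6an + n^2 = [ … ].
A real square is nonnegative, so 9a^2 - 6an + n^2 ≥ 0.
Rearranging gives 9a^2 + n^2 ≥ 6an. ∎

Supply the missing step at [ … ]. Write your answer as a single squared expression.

(3a - n)^2

9a^2 - 6an + n^2 is a perfect-square trinomial: the outer terms are (3a)^2 and (n)^2, and the cross term is -2·3a·n.
So 9a^2 - 6an + n^2 = (3a - n)^2 ≥ 0.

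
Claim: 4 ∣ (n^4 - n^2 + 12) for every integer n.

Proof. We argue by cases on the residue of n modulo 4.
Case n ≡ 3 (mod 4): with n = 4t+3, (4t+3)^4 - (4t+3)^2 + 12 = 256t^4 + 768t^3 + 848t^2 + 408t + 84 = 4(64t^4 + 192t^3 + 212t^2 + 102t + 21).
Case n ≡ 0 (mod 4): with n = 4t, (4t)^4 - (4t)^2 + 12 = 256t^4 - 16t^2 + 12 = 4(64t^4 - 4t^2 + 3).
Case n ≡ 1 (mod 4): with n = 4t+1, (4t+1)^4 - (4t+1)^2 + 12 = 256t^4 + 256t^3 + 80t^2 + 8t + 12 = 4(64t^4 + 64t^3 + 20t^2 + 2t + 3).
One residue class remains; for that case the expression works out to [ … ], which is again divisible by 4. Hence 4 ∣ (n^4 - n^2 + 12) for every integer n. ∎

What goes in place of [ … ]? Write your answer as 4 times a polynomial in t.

4(64t^4 + 128t^3 + 92t^2 + 28t + 6)

Only n ≡ 2 (mod 4) is unaccounted for. Put n = 4t+2:
(4t+2)^4 - (4t+2)^2 + 12 expands to 256t^4 + 512t^3 + 368t^2 + 112t + 24,
and factoring out 4 leaves 4(64t^4 + 128t^3 + 92t^2 + 28t + 6).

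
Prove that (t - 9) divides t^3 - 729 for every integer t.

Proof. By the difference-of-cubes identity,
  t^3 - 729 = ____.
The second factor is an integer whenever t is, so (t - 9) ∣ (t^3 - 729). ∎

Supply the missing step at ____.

a^3 - b^3 = (a - b)(a^2 + ab + b^2). With a = t, b = 9:
t^3 - 729 = (t - 9)(t^2 + 9t + 81).

(t - 9)(t^2 + 9t + 81)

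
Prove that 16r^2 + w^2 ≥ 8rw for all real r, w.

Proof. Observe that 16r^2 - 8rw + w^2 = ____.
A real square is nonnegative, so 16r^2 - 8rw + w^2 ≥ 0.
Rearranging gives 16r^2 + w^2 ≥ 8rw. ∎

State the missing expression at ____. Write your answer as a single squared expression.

(4r - w)^2

The leading and trailing coefficients are 4^2 and 1^2, and 8 = 2·4·1, so the trinomial is (4r - w)^2.
Hence 16r^2 - 8rw + w^2 ≥ 0.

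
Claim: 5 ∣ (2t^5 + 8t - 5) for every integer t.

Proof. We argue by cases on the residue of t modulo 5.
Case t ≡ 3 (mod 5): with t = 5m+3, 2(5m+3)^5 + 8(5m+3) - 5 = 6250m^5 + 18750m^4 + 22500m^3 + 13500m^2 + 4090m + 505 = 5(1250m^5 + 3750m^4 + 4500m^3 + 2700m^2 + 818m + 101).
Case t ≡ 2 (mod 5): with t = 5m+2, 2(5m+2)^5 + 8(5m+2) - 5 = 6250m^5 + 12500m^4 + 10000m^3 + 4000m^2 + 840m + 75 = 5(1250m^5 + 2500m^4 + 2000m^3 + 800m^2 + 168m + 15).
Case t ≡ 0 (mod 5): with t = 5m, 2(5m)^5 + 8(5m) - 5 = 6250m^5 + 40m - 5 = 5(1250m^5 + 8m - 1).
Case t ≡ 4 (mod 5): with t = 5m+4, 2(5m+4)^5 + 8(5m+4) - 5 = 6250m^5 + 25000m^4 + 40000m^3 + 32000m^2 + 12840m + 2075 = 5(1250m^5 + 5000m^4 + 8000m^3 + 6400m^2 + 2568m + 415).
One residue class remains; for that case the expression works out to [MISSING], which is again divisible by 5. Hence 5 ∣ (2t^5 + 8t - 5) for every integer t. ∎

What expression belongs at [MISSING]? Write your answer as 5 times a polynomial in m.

Only t ≡ 1 (mod 5) is unaccounted for. Put t = 5m+1:
2(5m+1)^5 + 8(5m+1) - 5 expands to 6250m^5 + 6250m^4 + 2500m^3 + 500m^2 + 90m + 5,
and factoring out 5 leaves 5(1250m^5 + 1250m^4 + 500m^3 + 100m^2 + 18m + 1).

5(1250m^5 + 1250m^4 + 500m^3 + 100m^2 + 18m + 1)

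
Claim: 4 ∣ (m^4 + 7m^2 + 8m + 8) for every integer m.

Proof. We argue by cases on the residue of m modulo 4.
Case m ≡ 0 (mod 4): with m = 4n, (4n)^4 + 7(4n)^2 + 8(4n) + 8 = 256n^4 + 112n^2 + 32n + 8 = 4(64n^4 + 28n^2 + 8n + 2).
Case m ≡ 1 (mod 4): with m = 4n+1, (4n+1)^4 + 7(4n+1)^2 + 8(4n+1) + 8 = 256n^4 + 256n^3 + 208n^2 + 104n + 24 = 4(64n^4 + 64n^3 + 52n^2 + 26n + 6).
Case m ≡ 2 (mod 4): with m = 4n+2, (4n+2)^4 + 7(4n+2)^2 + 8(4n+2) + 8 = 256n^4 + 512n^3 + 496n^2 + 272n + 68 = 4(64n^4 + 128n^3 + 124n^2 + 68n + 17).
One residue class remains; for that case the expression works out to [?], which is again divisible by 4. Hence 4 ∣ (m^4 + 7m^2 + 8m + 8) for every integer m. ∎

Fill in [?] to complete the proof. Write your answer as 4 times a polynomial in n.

The residues treated are {0, 1, 2}, so the missing case is m ≡ 3 (mod 4); write m = 4n+3.
Then (4n+3)^4 + 7(4n+3)^2 + 8(4n+3) + 8 = 256n^4 + 768n^3 + 976n^2 + 632n + 176 = 4(64n^4 + 192n^3 + 244n^2 + 158n + 44).

4(64n^4 + 192n^3 + 244n^2 + 158n + 44)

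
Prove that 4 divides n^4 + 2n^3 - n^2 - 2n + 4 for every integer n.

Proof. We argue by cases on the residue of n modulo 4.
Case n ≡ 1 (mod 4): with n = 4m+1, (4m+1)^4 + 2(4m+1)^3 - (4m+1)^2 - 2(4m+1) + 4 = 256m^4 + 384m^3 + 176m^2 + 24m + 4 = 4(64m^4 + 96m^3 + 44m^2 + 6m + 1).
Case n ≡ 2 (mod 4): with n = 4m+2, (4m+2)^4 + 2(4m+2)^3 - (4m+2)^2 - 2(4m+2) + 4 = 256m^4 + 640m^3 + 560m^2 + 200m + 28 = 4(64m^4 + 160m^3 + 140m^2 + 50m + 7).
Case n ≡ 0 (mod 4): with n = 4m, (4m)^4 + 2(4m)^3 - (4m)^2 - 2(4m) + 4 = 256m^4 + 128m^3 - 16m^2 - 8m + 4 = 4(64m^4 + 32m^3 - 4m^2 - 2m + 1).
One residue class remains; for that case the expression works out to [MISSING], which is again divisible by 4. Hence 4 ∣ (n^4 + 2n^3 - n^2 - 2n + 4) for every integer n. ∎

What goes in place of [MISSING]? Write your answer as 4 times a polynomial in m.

4(64m^4 + 224m^3 + 284m^2 + 154m + 31)

Only n ≡ 3 (mod 4) is unaccounted for. Put n = 4m+3:
(4m+3)^4 + 2(4m+3)^3 - (4m+3)^2 - 2(4m+3) + 4 expands to 256m^4 + 896m^3 + 1136m^2 + 616m + 124,
and factoring out 4 leaves 4(64m^4 + 224m^3 + 284m^2 + 154m + 31).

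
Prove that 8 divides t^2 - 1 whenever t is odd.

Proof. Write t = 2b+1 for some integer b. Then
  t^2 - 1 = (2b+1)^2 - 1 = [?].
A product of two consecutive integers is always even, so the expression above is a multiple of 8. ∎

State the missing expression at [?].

(2b+1)^2 - 1 = 4b^2 + 4b + 1 - 1 = 4b^2 + 4b = 4b(b+1).
Since b and b+1 are consecutive, b(b+1) is even, and 4·(even) is a multiple of 8.

4b(b + 1)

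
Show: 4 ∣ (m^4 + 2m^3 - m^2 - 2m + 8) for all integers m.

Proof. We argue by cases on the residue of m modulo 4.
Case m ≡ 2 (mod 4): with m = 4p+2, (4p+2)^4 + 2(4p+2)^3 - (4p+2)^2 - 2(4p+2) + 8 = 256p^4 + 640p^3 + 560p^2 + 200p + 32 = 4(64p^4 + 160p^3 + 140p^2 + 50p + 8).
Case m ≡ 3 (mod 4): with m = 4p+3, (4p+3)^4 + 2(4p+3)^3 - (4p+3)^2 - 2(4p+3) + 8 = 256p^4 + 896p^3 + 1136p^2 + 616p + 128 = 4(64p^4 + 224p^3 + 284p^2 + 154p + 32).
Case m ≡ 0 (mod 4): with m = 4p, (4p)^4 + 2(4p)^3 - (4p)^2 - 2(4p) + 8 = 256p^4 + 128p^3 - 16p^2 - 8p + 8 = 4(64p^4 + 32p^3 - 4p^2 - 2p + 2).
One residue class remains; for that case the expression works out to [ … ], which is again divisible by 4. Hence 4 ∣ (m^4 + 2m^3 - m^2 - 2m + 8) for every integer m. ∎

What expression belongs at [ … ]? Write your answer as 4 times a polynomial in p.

Only m ≡ 1 (mod 4) is unaccounted for. Put m = 4p+1:
(4p+1)^4 + 2(4p+1)^3 - (4p+1)^2 - 2(4p+1) + 8 expands to 256p^4 + 384p^3 + 176p^2 + 24p + 8,
and factoring out 4 leaves 4(64p^4 + 96p^3 + 44p^2 + 6p + 2).

4(64p^4 + 96p^3 + 44p^2 + 6p + 2)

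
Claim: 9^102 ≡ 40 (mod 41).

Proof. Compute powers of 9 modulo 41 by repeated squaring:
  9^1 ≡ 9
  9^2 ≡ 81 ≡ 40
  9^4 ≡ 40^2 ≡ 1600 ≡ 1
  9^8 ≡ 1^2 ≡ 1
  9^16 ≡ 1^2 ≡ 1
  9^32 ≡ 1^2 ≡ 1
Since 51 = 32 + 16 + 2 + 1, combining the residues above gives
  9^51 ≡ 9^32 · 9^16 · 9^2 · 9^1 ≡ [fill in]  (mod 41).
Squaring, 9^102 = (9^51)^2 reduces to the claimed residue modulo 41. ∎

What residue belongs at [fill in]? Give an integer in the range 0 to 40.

32

9^32 · 9^16 · 9^2 · 9^1 ≡ 1 · 1 · 40 · 9 = 360.
360 mod 41 = 32, so 9^51 ≡ 32 (mod 41).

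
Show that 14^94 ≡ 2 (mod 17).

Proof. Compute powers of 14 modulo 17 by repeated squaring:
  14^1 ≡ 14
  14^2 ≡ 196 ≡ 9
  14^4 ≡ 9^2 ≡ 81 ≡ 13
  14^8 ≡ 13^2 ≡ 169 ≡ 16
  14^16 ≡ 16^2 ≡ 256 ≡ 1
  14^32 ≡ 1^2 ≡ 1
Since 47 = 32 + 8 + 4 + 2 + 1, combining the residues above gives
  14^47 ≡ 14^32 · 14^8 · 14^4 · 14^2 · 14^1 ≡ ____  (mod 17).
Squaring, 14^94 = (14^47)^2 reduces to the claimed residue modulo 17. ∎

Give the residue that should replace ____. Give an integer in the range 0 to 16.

14^32 · 14^8 · 14^4 · 14^2 · 14^1 ≡ 1 · 16 · 13 · 9 · 14 = 26208.
26208 mod 17 = 11, so 14^47 ≡ 11 (mod 17).

11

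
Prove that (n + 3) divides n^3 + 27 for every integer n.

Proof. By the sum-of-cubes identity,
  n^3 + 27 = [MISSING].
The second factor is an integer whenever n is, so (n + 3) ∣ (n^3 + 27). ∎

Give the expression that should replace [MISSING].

(n + 3)(n^2 - 3n + 9)

Polynomial division of n^3 + 27 by n + 3 leaves remainder 0 and quotient n^2 - 3n + 9.
Hence n^3 + 27 = (n + 3)(n^2 - 3n + 9).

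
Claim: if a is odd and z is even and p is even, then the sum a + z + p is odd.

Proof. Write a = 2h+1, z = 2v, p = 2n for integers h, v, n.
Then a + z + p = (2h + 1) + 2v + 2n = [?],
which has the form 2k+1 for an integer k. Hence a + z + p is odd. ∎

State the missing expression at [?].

(2h + 1) + 2v + 2n = 2h + 2n + 2v + 1
= 2(h + n + v) + 1.
Since h + n + v is an integer, the sum is of the form 2k+1 for an integer k.

2(h + n + v) + 1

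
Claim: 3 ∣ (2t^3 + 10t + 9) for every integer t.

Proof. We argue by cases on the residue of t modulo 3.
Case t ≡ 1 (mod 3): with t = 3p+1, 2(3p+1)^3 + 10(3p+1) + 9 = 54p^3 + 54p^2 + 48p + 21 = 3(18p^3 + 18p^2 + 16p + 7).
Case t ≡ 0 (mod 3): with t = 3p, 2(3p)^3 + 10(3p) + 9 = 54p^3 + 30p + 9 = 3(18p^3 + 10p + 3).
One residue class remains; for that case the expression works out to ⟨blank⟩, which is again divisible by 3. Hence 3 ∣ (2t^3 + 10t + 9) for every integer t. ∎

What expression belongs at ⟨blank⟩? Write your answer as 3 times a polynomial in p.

The residues treated are {1, 0}, so the missing case is t ≡ 2 (mod 3); write t = 3p+2.
Then 2(3p+2)^3 + 10(3p+2) + 9 = 54p^3 + 108p^2 + 102p + 45 = 3(18p^3 + 36p^2 + 34p + 15).

3(18p^3 + 36p^2 + 34p + 15)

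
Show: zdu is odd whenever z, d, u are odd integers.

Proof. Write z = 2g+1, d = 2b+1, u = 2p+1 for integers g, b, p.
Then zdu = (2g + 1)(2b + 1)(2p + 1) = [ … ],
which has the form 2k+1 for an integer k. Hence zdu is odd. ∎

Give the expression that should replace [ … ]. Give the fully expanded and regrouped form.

(2g + 1)(2b + 1)(2p + 1) = 8bgp + 4bg + 4bp + 2b + 4gp + 2g + 2p + 1
= 2(4bgp + 2bg + 2bp + b + 2gp + g + p) + 1.
Since 4bgp + 2bg + 2bp + b + 2gp + g + p is an integer, the product is of the form 2k+1 for an integer k.

2(4bgp + 2bg + 2bp + b + 2gp + g + p) + 1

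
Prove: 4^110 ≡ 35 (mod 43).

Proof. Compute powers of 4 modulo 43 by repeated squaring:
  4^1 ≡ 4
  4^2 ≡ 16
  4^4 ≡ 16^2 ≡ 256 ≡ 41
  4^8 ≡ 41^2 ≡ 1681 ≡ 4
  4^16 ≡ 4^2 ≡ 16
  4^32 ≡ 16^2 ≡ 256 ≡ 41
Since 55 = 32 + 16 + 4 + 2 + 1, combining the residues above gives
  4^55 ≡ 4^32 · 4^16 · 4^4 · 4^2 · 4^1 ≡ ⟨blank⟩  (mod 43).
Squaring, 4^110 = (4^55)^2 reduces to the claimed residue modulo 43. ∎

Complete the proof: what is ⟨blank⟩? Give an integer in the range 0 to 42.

11

Multiply the listed residues: 41 · 16 · 41 · 16 · 4 = 656 → 26896 → 430336 → 1721344.
Reducing modulo 43: 1721344 = 40031·43 + 11, so 4^55 ≡ 11.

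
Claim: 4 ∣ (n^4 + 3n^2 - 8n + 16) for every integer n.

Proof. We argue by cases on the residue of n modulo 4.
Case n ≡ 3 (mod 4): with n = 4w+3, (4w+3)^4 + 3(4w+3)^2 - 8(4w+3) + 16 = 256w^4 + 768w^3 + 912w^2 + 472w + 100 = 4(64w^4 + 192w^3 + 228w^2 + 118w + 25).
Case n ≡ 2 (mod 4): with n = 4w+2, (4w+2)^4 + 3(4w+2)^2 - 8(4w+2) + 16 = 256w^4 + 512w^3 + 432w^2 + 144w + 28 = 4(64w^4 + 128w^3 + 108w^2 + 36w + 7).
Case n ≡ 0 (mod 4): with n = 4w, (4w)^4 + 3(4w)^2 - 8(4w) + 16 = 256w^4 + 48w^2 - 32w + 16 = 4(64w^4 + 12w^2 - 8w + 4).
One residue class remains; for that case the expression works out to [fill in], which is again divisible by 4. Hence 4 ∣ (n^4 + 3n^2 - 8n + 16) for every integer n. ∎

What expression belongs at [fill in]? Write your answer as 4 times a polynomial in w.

Only n ≡ 1 (mod 4) is unaccounted for. Put n = 4w+1:
(4w+1)^4 + 3(4w+1)^2 - 8(4w+1) + 16 expands to 256w^4 + 256w^3 + 144w^2 + 8w + 12,
and factoring out 4 leaves 4(64w^4 + 64w^3 + 36w^2 + 2w + 3).

4(64w^4 + 64w^3 + 36w^2 + 2w + 3)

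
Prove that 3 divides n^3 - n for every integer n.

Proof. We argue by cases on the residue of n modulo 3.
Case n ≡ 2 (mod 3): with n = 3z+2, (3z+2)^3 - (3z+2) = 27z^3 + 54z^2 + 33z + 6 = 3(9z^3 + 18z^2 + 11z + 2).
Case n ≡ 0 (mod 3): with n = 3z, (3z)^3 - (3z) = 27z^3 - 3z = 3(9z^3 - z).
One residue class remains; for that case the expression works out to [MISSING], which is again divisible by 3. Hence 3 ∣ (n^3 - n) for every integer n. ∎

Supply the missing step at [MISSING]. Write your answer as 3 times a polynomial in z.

Only n ≡ 1 (mod 3) is unaccounted for. Put n = 3z+1:
(3z+1)^3 - (3z+1) expands to 27z^3 + 27z^2 + 6z,
and factoring out 3 leaves 3(9z^3 + 9z^2 + 2z).

3(9z^3 + 9z^2 + 2z)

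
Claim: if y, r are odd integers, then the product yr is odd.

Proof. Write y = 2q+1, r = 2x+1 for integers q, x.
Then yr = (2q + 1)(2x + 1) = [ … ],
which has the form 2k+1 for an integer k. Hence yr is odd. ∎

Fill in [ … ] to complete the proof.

2(2qx + q + x) + 1

(2q + 1)(2x + 1) = 4qx + 2q + 2x + 1
= 2(2qx + q + x) + 1.
Since 2qx + q + x is an integer, the product is of the form 2k+1 for an integer k.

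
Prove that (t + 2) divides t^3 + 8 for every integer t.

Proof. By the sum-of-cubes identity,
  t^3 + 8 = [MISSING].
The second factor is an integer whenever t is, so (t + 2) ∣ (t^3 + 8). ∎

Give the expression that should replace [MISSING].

(t + 2)(t^2 - 2t + 4)

a^3 + b^3 = (a + b)(a^2 - ab + b^2). With a = t, b = 2:
t^3 + 8 = (t + 2)(t^2 - 2t + 4).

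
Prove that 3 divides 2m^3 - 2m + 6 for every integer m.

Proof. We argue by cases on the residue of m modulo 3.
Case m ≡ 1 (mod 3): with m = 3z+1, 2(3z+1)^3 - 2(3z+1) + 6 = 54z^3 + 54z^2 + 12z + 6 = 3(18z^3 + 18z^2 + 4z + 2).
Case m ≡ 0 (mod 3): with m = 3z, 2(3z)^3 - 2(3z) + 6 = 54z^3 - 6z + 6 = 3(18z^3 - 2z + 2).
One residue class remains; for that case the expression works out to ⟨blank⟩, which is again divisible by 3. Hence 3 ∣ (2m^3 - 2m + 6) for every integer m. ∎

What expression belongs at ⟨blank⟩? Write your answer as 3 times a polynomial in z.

3(18z^3 + 36z^2 + 22z + 6)

Only m ≡ 2 (mod 3) is unaccounted for. Put m = 3z+2:
2(3z+2)^3 - 2(3z+2) + 6 expands to 54z^3 + 108z^2 + 66z + 18,
and factoring out 3 leaves 3(18z^3 + 36z^2 + 22z + 6).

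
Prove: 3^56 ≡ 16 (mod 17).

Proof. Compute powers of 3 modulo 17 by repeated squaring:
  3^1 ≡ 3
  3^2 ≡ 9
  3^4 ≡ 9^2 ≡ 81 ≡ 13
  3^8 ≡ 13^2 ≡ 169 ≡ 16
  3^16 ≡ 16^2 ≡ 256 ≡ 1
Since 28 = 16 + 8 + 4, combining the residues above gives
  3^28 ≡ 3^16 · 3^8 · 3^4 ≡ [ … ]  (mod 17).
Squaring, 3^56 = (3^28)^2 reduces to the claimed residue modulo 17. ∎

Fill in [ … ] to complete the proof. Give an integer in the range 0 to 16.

Multiply the listed residues: 1 · 16 · 13 = 16 → 208.
Reducing modulo 17: 208 = 12·17 + 4, so 3^28 ≡ 4.

4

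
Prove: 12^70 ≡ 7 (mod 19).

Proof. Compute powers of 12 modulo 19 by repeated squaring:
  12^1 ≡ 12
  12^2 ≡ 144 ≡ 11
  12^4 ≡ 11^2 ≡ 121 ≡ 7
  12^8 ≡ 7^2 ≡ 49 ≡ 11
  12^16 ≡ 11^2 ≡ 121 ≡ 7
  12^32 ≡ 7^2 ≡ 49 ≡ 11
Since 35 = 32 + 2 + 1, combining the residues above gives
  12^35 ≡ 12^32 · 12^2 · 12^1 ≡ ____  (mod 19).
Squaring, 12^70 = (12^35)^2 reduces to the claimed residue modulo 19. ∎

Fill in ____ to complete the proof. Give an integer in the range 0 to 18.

8

Multiply the listed residues: 11 · 11 · 12 = 121 → 1452.
Reducing modulo 19: 1452 = 76·19 + 8, so 12^35 ≡ 8.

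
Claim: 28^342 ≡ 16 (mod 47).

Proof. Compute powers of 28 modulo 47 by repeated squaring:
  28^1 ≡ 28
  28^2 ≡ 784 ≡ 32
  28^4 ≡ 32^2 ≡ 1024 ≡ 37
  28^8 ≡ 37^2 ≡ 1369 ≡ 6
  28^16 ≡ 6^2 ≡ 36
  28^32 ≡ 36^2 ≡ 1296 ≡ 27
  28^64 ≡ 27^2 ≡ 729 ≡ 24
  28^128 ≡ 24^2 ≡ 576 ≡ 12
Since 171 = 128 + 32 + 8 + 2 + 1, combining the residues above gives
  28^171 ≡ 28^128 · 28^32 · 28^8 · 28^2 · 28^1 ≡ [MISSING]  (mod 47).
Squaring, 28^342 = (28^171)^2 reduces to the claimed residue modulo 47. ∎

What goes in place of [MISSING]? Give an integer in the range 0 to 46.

28^128 · 28^32 · 28^8 · 28^2 · 28^1 ≡ 12 · 27 · 6 · 32 · 28 = 1741824.
1741824 mod 47 = 4, so 28^171 ≡ 4 (mod 47).

4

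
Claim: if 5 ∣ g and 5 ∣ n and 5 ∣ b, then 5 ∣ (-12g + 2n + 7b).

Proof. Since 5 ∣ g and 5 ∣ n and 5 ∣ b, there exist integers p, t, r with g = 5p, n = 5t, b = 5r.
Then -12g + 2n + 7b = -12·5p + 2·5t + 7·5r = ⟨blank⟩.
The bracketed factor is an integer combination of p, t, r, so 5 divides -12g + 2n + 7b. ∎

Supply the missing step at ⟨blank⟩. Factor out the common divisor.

5(-12p + 7r + 2t)

Pull the common 5 out of every term: -12·5p + 2·5t + 7·5r = 5(-12p + 7r + 2t).
-12p + 7r + 2t is an integer, which exhibits the divisibility.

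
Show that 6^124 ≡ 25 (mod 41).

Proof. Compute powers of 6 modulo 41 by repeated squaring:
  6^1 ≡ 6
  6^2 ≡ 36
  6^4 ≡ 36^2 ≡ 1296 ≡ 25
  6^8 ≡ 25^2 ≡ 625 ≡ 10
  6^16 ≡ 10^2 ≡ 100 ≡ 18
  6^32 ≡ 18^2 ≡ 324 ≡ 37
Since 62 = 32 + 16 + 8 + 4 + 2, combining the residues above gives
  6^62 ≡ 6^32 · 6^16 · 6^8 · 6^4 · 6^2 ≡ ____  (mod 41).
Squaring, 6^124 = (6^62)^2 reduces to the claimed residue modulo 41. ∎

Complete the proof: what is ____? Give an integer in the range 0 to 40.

5

Multiply the listed residues: 37 · 18 · 10 · 25 · 36 = 666 → 6660 → 166500 → 5994000.
Reducing modulo 41: 5994000 = 146195·41 + 5, so 6^62 ≡ 5.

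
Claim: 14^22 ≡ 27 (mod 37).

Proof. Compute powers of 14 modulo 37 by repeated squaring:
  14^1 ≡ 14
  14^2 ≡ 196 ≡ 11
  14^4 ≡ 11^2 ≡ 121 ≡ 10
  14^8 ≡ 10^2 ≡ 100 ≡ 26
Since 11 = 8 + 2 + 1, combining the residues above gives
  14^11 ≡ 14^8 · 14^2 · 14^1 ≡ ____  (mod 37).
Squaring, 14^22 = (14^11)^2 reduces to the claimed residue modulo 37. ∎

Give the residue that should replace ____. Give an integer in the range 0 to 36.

14^8 · 14^2 · 14^1 ≡ 26 · 11 · 14 = 4004.
4004 mod 37 = 8, so 14^11 ≡ 8 (mod 37).

8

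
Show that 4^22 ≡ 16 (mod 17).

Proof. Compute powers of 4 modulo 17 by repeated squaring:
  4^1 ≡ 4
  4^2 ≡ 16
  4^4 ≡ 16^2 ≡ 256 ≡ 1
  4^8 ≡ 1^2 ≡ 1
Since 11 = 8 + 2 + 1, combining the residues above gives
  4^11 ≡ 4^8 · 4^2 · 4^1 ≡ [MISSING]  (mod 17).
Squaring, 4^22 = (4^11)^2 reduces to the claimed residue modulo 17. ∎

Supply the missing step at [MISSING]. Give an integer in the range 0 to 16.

Multiply the listed residues: 1 · 16 · 4 = 16 → 64.
Reducing modulo 17: 64 = 3·17 + 13, so 4^11 ≡ 13.

13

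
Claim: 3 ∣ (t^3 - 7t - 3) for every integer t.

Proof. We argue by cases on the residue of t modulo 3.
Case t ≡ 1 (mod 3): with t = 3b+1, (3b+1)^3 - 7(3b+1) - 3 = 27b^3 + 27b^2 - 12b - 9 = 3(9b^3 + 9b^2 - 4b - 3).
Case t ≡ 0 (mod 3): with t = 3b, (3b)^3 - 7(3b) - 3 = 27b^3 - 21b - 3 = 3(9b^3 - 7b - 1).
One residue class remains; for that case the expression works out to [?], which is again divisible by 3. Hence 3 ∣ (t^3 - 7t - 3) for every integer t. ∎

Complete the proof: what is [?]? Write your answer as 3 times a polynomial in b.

The residues treated are {1, 0}, so the missing case is t ≡ 2 (mod 3); write t = 3b+2.
Then (3b+2)^3 - 7(3b+2) - 3 = 27b^3 + 54b^2 + 15b - 9 = 3(9b^3 + 18b^2 + 5b - 3).

3(9b^3 + 18b^2 + 5b - 3)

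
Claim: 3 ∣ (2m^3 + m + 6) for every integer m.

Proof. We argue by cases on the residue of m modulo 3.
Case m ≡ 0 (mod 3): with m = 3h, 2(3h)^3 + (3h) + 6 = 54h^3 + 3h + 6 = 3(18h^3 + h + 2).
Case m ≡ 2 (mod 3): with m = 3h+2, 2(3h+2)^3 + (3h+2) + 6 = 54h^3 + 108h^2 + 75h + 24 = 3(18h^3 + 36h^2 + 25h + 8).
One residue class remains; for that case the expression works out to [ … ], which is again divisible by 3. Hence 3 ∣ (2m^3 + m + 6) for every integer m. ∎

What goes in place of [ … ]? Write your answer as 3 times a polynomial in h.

3(18h^3 + 18h^2 + 7h + 3)

Only m ≡ 1 (mod 3) is unaccounted for. Put m = 3h+1:
2(3h+1)^3 + (3h+1) + 6 expands to 54h^3 + 54h^2 + 21h + 9,
and factoring out 3 leaves 3(18h^3 + 18h^2 + 7h + 3).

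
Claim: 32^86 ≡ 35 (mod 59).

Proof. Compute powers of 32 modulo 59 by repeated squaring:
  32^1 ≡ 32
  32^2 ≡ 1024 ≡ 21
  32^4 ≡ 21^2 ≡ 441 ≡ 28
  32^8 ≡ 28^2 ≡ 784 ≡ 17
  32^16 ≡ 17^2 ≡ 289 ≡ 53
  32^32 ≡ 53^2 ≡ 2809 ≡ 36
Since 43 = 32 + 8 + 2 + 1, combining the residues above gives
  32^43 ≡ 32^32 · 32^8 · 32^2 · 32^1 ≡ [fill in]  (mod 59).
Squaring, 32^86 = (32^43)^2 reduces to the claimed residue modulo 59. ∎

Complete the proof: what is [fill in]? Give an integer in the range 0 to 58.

34

Multiply the listed residues: 36 · 17 · 21 · 32 = 612 → 12852 → 411264.
Reducing modulo 59: 411264 = 6970·59 + 34, so 32^43 ≡ 34.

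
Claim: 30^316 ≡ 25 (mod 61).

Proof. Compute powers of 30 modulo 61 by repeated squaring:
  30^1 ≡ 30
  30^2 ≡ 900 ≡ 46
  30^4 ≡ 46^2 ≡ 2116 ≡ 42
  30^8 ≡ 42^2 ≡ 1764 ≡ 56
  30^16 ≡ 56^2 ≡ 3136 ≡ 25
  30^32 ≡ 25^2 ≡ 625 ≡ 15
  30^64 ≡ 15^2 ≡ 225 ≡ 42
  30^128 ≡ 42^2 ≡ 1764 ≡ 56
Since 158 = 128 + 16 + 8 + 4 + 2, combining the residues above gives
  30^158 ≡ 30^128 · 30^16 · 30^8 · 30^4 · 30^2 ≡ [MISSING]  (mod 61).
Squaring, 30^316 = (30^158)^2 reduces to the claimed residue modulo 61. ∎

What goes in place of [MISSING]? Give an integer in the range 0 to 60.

Multiply the listed residues: 56 · 25 · 56 · 42 · 46 = 1400 → 78400 → 3292800 → 151468800.
Reducing modulo 61: 151468800 = 2483095·61 + 5, so 30^158 ≡ 5.

5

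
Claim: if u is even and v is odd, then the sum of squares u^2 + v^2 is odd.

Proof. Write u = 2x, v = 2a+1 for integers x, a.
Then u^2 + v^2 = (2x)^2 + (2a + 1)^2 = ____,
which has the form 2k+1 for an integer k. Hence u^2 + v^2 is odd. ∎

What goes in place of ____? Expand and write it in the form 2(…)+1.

(2x)^2 + (2a + 1)^2 = 4a^2 + 4a + 4x^2 + 1
= 2(2a^2 + 2a + 2x^2) + 1.
Since 2a^2 + 2a + 2x^2 is an integer, the sum of squares is of the form 2k+1 for an integer k.

2(2a^2 + 2a + 2x^2) + 1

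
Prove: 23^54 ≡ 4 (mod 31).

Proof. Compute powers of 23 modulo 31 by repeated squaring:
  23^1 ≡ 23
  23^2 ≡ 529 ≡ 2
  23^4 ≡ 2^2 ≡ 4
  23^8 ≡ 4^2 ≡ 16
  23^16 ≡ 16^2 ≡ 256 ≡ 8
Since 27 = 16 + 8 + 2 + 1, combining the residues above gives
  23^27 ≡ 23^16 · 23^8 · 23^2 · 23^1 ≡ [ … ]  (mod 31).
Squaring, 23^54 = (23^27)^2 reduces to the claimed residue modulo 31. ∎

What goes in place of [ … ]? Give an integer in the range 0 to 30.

23^16 · 23^8 · 23^2 · 23^1 ≡ 8 · 16 · 2 · 23 = 5888.
5888 mod 31 = 29, so 23^27 ≡ 29 (mod 31).

29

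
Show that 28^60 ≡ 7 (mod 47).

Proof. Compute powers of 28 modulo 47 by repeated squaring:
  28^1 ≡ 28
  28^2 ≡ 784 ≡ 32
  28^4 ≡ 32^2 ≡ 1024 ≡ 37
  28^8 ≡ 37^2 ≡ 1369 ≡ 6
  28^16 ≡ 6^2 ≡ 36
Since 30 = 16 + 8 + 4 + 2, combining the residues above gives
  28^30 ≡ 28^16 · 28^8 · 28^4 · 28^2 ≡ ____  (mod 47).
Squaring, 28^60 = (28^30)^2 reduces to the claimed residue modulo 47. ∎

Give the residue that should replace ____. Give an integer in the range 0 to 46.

17

Multiply the listed residues: 36 · 6 · 37 · 32 = 216 → 7992 → 255744.
Reducing modulo 47: 255744 = 5441·47 + 17, so 28^30 ≡ 17.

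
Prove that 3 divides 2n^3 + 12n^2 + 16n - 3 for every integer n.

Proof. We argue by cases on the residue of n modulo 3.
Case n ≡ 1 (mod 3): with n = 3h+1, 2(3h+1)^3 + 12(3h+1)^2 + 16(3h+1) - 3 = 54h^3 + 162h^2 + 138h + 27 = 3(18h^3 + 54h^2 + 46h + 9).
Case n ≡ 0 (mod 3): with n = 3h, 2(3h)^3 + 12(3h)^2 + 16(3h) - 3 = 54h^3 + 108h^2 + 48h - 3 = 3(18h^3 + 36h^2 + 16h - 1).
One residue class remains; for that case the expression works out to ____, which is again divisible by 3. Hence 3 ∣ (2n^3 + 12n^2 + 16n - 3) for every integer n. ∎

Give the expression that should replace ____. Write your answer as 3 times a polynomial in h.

The residues treated are {1, 0}, so the missing case is n ≡ 2 (mod 3); write n = 3h+2.
Then 2(3h+2)^3 + 12(3h+2)^2 + 16(3h+2) - 3 = 54h^3 + 216h^2 + 264h + 93 = 3(18h^3 + 72h^2 + 88h + 31).

3(18h^3 + 72h^2 + 88h + 31)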